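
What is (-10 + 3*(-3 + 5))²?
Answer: 16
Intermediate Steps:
(-10 + 3*(-3 + 5))² = (-10 + 3*2)² = (-10 + 6)² = (-4)² = 16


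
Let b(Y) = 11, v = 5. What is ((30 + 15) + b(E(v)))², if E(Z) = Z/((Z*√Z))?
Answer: 3136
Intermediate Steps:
E(Z) = Z^(-½) (E(Z) = Z/(Z^(3/2)) = Z/Z^(3/2) = Z^(-½))
((30 + 15) + b(E(v)))² = ((30 + 15) + 11)² = (45 + 11)² = 56² = 3136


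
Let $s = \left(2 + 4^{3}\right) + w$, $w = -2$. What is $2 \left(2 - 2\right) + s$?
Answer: $64$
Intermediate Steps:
$s = 64$ ($s = \left(2 + 4^{3}\right) - 2 = \left(2 + 64\right) - 2 = 66 - 2 = 64$)
$2 \left(2 - 2\right) + s = 2 \left(2 - 2\right) + 64 = 2 \cdot 0 + 64 = 0 + 64 = 64$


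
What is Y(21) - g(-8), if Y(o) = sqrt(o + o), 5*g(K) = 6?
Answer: -6/5 + sqrt(42) ≈ 5.2807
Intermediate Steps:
g(K) = 6/5 (g(K) = (1/5)*6 = 6/5)
Y(o) = sqrt(2)*sqrt(o) (Y(o) = sqrt(2*o) = sqrt(2)*sqrt(o))
Y(21) - g(-8) = sqrt(2)*sqrt(21) - 1*6/5 = sqrt(42) - 6/5 = -6/5 + sqrt(42)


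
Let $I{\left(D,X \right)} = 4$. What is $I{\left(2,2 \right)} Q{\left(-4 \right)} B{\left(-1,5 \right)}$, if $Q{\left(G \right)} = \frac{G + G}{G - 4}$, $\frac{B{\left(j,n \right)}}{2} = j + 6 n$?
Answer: $232$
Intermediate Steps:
$B{\left(j,n \right)} = 2 j + 12 n$ ($B{\left(j,n \right)} = 2 \left(j + 6 n\right) = 2 j + 12 n$)
$Q{\left(G \right)} = \frac{2 G}{-4 + G}$
$I{\left(2,2 \right)} Q{\left(-4 \right)} B{\left(-1,5 \right)} = 4 \cdot 2 \left(-4\right) \frac{1}{-4 - 4} \left(2 \left(-1\right) + 12 \cdot 5\right) = 4 \cdot 2 \left(-4\right) \frac{1}{-8} \left(-2 + 60\right) = 4 \cdot 2 \left(-4\right) \left(- \frac{1}{8}\right) 58 = 4 \cdot 1 \cdot 58 = 4 \cdot 58 = 232$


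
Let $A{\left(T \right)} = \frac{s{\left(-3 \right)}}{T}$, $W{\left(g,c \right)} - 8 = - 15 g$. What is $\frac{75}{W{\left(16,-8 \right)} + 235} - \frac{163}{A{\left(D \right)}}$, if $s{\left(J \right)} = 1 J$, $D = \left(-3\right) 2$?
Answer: $-301$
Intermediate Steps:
$D = -6$
$W{\left(g,c \right)} = 8 - 15 g$
$s{\left(J \right)} = J$
$A{\left(T \right)} = - \frac{3}{T}$
$\frac{75}{W{\left(16,-8 \right)} + 235} - \frac{163}{A{\left(D \right)}} = \frac{75}{\left(8 - 240\right) + 235} - \frac{163}{\left(-3\right) \frac{1}{-6}} = \frac{75}{\left(8 - 240\right) + 235} - \frac{163}{\left(-3\right) \left(- \frac{1}{6}\right)} = \frac{75}{-232 + 235} - 163 \frac{1}{\frac{1}{2}} = \frac{75}{3} - 326 = 75 \cdot \frac{1}{3} - 326 = 25 - 326 = -301$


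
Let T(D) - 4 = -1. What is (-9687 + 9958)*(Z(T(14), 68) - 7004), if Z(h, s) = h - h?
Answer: -1898084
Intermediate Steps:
T(D) = 3 (T(D) = 4 - 1 = 3)
Z(h, s) = 0
(-9687 + 9958)*(Z(T(14), 68) - 7004) = (-9687 + 9958)*(0 - 7004) = 271*(-7004) = -1898084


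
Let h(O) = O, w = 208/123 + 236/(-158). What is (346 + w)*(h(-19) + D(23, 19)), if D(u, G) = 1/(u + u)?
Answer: -489462000/74497 ≈ -6570.2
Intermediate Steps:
w = 1918/9717 (w = 208*(1/123) + 236*(-1/158) = 208/123 - 118/79 = 1918/9717 ≈ 0.19739)
D(u, G) = 1/(2*u)
(346 + w)*(h(-19) + D(23, 19)) = (346 + 1918/9717)*(-19 + (½)/23) = 3364000*(-19 + (½)*(1/23))/9717 = 3364000*(-19 + 1/46)/9717 = (3364000/9717)*(-873/46) = -489462000/74497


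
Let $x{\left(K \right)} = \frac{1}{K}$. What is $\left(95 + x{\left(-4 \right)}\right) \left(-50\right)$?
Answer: $- \frac{9475}{2} \approx -4737.5$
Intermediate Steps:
$\left(95 + x{\left(-4 \right)}\right) \left(-50\right) = \left(95 + \frac{1}{-4}\right) \left(-50\right) = \left(95 - \frac{1}{4}\right) \left(-50\right) = \frac{379}{4} \left(-50\right) = - \frac{9475}{2}$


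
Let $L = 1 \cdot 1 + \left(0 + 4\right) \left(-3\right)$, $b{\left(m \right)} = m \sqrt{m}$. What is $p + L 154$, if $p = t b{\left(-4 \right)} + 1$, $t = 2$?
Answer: $-1693 - 16 i \approx -1693.0 - 16.0 i$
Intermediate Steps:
$b{\left(m \right)} = m^{\frac{3}{2}}$
$p = 1 - 16 i$ ($p = 2 \left(-4\right)^{\frac{3}{2}} + 1 = 2 \left(- 8 i\right) + 1 = - 16 i + 1 = 1 - 16 i \approx 1.0 - 16.0 i$)
$L = -11$ ($L = 1 + 4 \left(-3\right) = 1 - 12 = -11$)
$p + L 154 = \left(1 - 16 i\right) - 1694 = -1693 - 16 i$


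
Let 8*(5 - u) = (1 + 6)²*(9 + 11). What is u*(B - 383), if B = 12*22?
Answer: 27965/2 ≈ 13983.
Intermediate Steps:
B = 264
u = -235/2 (u = 5 - (1 + 6)²*(9 + 11)/8 = 5 - 7²*20/8 = 5 - 49*20/8 = 5 - ⅛*980 = 5 - 245/2 = -235/2 ≈ -117.50)
u*(B - 383) = -235*(264 - 383)/2 = -235/2*(-119) = 27965/2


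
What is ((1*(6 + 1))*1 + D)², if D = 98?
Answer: 11025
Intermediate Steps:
((1*(6 + 1))*1 + D)² = ((1*(6 + 1))*1 + 98)² = ((1*7)*1 + 98)² = (7*1 + 98)² = (7 + 98)² = 105² = 11025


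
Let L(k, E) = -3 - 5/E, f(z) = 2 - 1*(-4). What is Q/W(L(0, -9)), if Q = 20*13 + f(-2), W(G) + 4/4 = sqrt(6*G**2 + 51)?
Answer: 189/61 + 21*sqrt(7035)/61 ≈ 31.973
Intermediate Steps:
f(z) = 6 (f(z) = 2 + 4 = 6)
W(G) = -1 + sqrt(51 + 6*G**2) (W(G) = -1 + sqrt(6*G**2 + 51) = -1 + sqrt(51 + 6*G**2))
Q = 266 (Q = 20*13 + 6 = 260 + 6 = 266)
Q/W(L(0, -9)) = 266/(-1 + sqrt(51 + 6*(-3 - 5/(-9))**2)) = 266/(-1 + sqrt(51 + 6*(-3 - 5*(-1/9))**2)) = 266/(-1 + sqrt(51 + 6*(-3 + 5/9)**2)) = 266/(-1 + sqrt(51 + 6*(-22/9)**2)) = 266/(-1 + sqrt(51 + 6*(484/81))) = 266/(-1 + sqrt(51 + 968/27)) = 266/(-1 + sqrt(2345/27)) = 266/(-1 + sqrt(7035)/9)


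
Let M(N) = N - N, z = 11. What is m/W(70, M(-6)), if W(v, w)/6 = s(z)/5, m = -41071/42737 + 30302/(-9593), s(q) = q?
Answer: -2815017795/9019472902 ≈ -0.31210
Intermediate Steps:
M(N) = 0
m = -1689010677/409976041 (m = -41071*1/42737 + 30302*(-1/9593) = -41071/42737 - 30302/9593 = -1689010677/409976041 ≈ -4.1198)
W(v, w) = 66/5 (W(v, w) = 6*(11/5) = 66/5)
m/W(70, M(-6)) = -1689010677/(409976041*66/5) = -1689010677/409976041*5/66 = -2815017795/9019472902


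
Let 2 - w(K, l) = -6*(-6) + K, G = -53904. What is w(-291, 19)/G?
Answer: -257/53904 ≈ -0.0047677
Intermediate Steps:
w(K, l) = -34 - K (w(K, l) = 2 - (-6*(-6) + K) = 2 - (36 + K) = 2 + (-36 - K) = -34 - K)
w(-291, 19)/G = (-34 - 1*(-291))/(-53904) = (-34 + 291)*(-1/53904) = 257*(-1/53904) = -257/53904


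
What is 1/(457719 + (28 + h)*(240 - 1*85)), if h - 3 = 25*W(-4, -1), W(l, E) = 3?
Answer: 1/474149 ≈ 2.1090e-6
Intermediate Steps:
h = 78 (h = 3 + 25*3 = 3 + 75 = 78)
1/(457719 + (28 + h)*(240 - 1*85)) = 1/(457719 + (28 + 78)*(240 - 1*85)) = 1/(457719 + 106*(240 - 85)) = 1/(457719 + 106*155) = 1/(457719 + 16430) = 1/474149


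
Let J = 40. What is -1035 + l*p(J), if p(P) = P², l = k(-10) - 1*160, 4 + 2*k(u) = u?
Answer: -268235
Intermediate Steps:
k(u) = -2 + u/2
l = -167 (l = (-2 + (½)*(-10)) - 1*160 = (-2 - 5) - 160 = -7 - 160 = -167)
-1035 + l*p(J) = -1035 - 167*40² = -1035 - 167*1600 = -1035 - 267200 = -268235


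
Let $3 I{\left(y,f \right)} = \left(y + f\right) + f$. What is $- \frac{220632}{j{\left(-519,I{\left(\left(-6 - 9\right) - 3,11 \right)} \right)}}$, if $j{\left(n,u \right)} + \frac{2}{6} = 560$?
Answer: $- \frac{661896}{1679} \approx -394.22$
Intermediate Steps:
$I{\left(y,f \right)} = \frac{y}{3} + \frac{2 f}{3}$ ($I{\left(y,f \right)} = \frac{\left(y + f\right) + f}{3} = \frac{\left(f + y\right) + f}{3} = \frac{y + 2 f}{3} = \frac{y}{3} + \frac{2 f}{3}$)
$j{\left(n,u \right)} = \frac{1679}{3}$ ($j{\left(n,u \right)} = - \frac{1}{3} + 560 = \frac{1679}{3}$)
$- \frac{220632}{j{\left(-519,I{\left(\left(-6 - 9\right) - 3,11 \right)} \right)}} = - \frac{220632}{\frac{1679}{3}} = \left(-220632\right) \frac{3}{1679} = - \frac{661896}{1679}$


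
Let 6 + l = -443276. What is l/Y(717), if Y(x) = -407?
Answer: 443282/407 ≈ 1089.1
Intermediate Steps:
l = -443282 (l = -6 - 443276 = -443282)
l/Y(717) = -443282/(-407) = -443282*(-1/407) = 443282/407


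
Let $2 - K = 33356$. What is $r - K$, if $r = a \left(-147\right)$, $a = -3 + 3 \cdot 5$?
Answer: $31590$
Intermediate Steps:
$K = -33354$ ($K = 2 - 33356 = -33354$)
$a = 12$ ($a = -3 + 15 = 12$)
$r = -1764$ ($r = 12 \left(-147\right) = -1764$)
$r - K = -1764 - -33354 = -1764 + 33354 = 31590$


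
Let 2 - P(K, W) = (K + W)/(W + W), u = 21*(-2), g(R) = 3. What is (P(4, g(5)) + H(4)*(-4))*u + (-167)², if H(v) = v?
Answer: 28526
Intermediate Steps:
u = -42
P(K, W) = 2 - (K + W)/(2*W) (P(K, W) = 2 - (K + W)/(W + W) = 2 - (K + W)/(2*W))
(P(4, g(5)) + H(4)*(-4))*u + (-167)² = ((½)*(-1*4 + 3*3)/3 + 4*(-4))*(-42) + (-167)² = ((½)*(⅓)*(-4 + 9) - 16)*(-42) + 27889 = ((½)*(⅓)*5 - 16)*(-42) + 27889 = (⅚ - 16)*(-42) + 27889 = -91/6*(-42) + 27889 = 637 + 27889 = 28526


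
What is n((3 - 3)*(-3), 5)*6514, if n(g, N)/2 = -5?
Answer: -65140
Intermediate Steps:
n(g, N) = -10 (n(g, N) = 2*(-5) = -10)
n((3 - 3)*(-3), 5)*6514 = -10*6514 = -65140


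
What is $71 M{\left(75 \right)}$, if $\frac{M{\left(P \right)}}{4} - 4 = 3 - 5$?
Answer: $568$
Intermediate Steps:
$M{\left(P \right)} = 8$ ($M{\left(P \right)} = 16 + 4 \left(3 - 5\right) = 16 + 4 \left(-2\right) = 16 - 8 = 8$)
$71 M{\left(75 \right)} = 71 \cdot 8 = 568$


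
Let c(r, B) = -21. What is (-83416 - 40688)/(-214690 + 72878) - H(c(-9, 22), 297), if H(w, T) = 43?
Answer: -1493453/35453 ≈ -42.125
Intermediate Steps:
(-83416 - 40688)/(-214690 + 72878) - H(c(-9, 22), 297) = (-83416 - 40688)/(-214690 + 72878) - 1*43 = -124104/(-141812) - 43 = -124104*(-1/141812) - 43 = 31026/35453 - 43 = -1493453/35453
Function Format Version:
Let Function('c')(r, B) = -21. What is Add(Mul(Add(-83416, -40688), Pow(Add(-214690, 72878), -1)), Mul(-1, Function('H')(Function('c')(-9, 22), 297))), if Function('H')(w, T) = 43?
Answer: Rational(-1493453, 35453) ≈ -42.125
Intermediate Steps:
Add(Mul(Add(-83416, -40688), Pow(Add(-214690, 72878), -1)), Mul(-1, Function('H')(Function('c')(-9, 22), 297))) = Add(Mul(Add(-83416, -40688), Pow(Add(-214690, 72878), -1)), Mul(-1, 43)) = Add(Mul(-124104, Pow(-141812, -1)), -43) = Add(Mul(-124104, Rational(-1, 141812)), -43) = Add(Rational(31026, 35453), -43) = Rational(-1493453, 35453)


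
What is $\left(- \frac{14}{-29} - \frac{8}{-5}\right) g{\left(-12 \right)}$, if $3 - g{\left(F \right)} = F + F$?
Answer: $\frac{8154}{145} \approx 56.234$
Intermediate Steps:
$g{\left(F \right)} = 3 - 2 F$ ($g{\left(F \right)} = 3 - \left(F + F\right) = 3 - 2 F$)
$\left(- \frac{14}{-29} - \frac{8}{-5}\right) g{\left(-12 \right)} = \left(- \frac{14}{-29} - \frac{8}{-5}\right) \left(3 - -24\right) = \left(\left(-14\right) \left(- \frac{1}{29}\right) - - \frac{8}{5}\right) \left(3 + 24\right) = \left(\frac{14}{29} + \frac{8}{5}\right) 27 = \frac{302}{145} \cdot 27 = \frac{8154}{145}$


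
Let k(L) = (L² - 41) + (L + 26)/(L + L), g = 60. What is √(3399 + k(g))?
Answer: √6262845/30 ≈ 83.419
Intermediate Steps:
k(L) = -41 + L² + (26 + L)/(2*L) (k(L) = (-41 + L²) + (26 + L)/((2*L)) = (-41 + L²) + (26 + L)*(1/(2*L)) = (-41 + L²) + (26 + L)/(2*L) = -41 + L² + (26 + L)/(2*L))
√(3399 + k(g)) = √(3399 + (-81/2 + 60² + 13/60)) = √(3399 + (-81/2 + 3600 + 13*(1/60))) = √(3399 + (-81/2 + 3600 + 13/60)) = √(3399 + 213583/60) = √(417523/60) = √6262845/30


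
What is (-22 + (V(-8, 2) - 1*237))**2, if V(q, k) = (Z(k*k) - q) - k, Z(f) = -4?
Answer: 66049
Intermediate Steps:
V(q, k) = -4 - k - q (V(q, k) = (-4 - q) - k = -4 - k - q)
(-22 + (V(-8, 2) - 1*237))**2 = (-22 + ((-4 - 1*2 - 1*(-8)) - 1*237))**2 = (-22 + ((-4 - 2 + 8) - 237))**2 = (-22 + (2 - 237))**2 = (-22 - 235)**2 = (-257)**2 = 66049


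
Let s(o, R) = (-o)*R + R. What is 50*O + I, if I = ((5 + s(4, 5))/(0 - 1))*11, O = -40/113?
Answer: 10430/113 ≈ 92.301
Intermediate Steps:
s(o, R) = R - R*o (s(o, R) = -R*o + R = R - R*o)
O = -40/113 (O = -40*1/113 = -40/113 ≈ -0.35398)
I = 110 (I = ((5 + 5*(1 - 1*4))/(0 - 1))*11 = ((5 + 5*(1 - 4))/(-1))*11 = ((5 + 5*(-3))*(-1))*11 = ((5 - 15)*(-1))*11 = -10*(-1)*11 = 10*11 = 110)
50*O + I = 50*(-40/113) + 110 = -2000/113 + 110 = 10430/113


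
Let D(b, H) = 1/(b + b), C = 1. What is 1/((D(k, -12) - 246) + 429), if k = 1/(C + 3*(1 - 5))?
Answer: 2/355 ≈ 0.0056338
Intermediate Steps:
k = -1/11 (k = 1/(1 + 3*(1 - 5)) = 1/(1 + 3*(-4)) = 1/(1 - 12) = 1/(-11) = -1/11 ≈ -0.090909)
D(b, H) = 1/(2*b)
1/((D(k, -12) - 246) + 429) = 1/((1/(2*(-1/11)) - 246) + 429) = 1/(((1/2)*(-11) - 246) + 429) = 1/((-11/2 - 246) + 429) = 1/(-503/2 + 429) = 1/(355/2) = 2/355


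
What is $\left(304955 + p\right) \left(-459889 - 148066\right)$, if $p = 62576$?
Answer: $-223442309105$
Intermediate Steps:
$\left(304955 + p\right) \left(-459889 - 148066\right) = \left(304955 + 62576\right) \left(-459889 - 148066\right) = 367531 \left(-607955\right) = -223442309105$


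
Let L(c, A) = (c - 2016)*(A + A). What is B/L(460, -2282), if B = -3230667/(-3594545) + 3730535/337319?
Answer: 3624835323337/2152682429914267580 ≈ 1.6839e-6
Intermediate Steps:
L(c, A) = 2*A*(-2016 + c) (L(c, A) = (-2016 + c)*(2*A) = 2*A*(-2016 + c))
B = 14499341293348/1212508324855 (B = -3230667*(-1/3594545) + 3730535*(1/337319) = 3230667/3594545 + 3730535/337319 = 14499341293348/1212508324855 ≈ 11.958)
B/L(460, -2282) = 14499341293348/(1212508324855*((2*(-2282)*(-2016 + 460)))) = 14499341293348/(1212508324855*((2*(-2282)*(-1556)))) = (14499341293348/1212508324855)/7101584 = (14499341293348/1212508324855)*(1/7101584) = 3624835323337/2152682429914267580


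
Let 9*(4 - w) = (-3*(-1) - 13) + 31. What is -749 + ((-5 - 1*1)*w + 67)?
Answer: -692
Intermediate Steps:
w = 5/3 (w = 4 - ((-3*(-1) - 13) + 31)/9 = 4 - ((3 - 13) + 31)/9 = 4 - (-10 + 31)/9 = 4 - ⅑*21 = 4 - 7/3 = 5/3 ≈ 1.6667)
-749 + ((-5 - 1*1)*w + 67) = -749 + ((-5 - 1*1)*(5/3) + 67) = -749 + ((-5 - 1)*(5/3) + 67) = -749 + (-6*5/3 + 67) = -749 + (-10 + 67) = -749 + 57 = -692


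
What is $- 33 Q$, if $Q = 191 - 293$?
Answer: $3366$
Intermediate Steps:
$Q = -102$ ($Q = 191 - 293 = -102$)
$- 33 Q = \left(-33\right) \left(-102\right) = 3366$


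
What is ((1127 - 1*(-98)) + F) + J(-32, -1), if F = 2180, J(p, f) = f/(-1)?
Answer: 3406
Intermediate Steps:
J(p, f) = -f (J(p, f) = f*(-1) = -f)
((1127 - 1*(-98)) + F) + J(-32, -1) = ((1127 - 1*(-98)) + 2180) - 1*(-1) = ((1127 + 98) + 2180) + 1 = (1225 + 2180) + 1 = 3405 + 1 = 3406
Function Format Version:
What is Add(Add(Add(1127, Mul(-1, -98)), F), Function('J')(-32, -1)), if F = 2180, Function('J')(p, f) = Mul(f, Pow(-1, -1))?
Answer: 3406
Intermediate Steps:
Function('J')(p, f) = Mul(-1, f) (Function('J')(p, f) = Mul(f, -1) = Mul(-1, f))
Add(Add(Add(1127, Mul(-1, -98)), F), Function('J')(-32, -1)) = Add(Add(Add(1127, Mul(-1, -98)), 2180), Mul(-1, -1)) = Add(Add(Add(1127, 98), 2180), 1) = Add(Add(1225, 2180), 1) = Add(3405, 1) = 3406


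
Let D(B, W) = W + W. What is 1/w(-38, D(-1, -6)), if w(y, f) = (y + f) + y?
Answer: -1/88 ≈ -0.011364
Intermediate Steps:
D(B, W) = 2*W
w(y, f) = f + 2*y (w(y, f) = (f + y) + y = f + 2*y)
1/w(-38, D(-1, -6)) = 1/(2*(-6) + 2*(-38)) = 1/(-12 - 76) = 1/(-88) = -1/88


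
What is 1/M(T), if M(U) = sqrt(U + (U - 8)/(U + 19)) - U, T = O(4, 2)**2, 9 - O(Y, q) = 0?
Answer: -8100/647927 - 10*sqrt(8173)/647927 ≈ -0.013897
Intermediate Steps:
O(Y, q) = 9 (O(Y, q) = 9 - 1*0 = 9 + 0 = 9)
T = 81 (T = 9**2 = 81)
M(U) = sqrt(U + (-8 + U)/(19 + U)) - U
1/M(T) = 1/(sqrt((-8 + 81 + 81*(19 + 81))/(19 + 81)) - 1*81) = 1/(sqrt((-8 + 81 + 81*100)/100) - 81) = 1/(sqrt((-8 + 81 + 8100)/100) - 81) = 1/(sqrt((1/100)*8173) - 81) = 1/(sqrt(8173/100) - 81) = 1/(sqrt(8173)/10 - 81) = 1/(-81 + sqrt(8173)/10)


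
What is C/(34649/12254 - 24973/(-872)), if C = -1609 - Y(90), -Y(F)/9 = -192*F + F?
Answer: -835172399336/168116535 ≈ -4967.8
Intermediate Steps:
Y(F) = 1719*F (Y(F) = -9*(-192*F + F) = -(-1719)*F = 1719*F)
C = -156319 (C = -1609 - 1719*90 = -1609 - 1*154710 = -1609 - 154710 = -156319)
C/(34649/12254 - 24973/(-872)) = -156319/(34649/12254 - 24973/(-872)) = -156319/(34649*(1/12254) - 24973*(-1/872)) = -156319/(34649/12254 + 24973/872) = -156319/168116535/5342744 = -156319*5342744/168116535 = -835172399336/168116535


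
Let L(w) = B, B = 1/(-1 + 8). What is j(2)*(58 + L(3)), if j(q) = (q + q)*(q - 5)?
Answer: -4884/7 ≈ -697.71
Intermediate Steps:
j(q) = 2*q*(-5 + q) (j(q) = (2*q)*(-5 + q) = 2*q*(-5 + q))
B = ⅐ (B = 1/7 = ⅐ ≈ 0.14286)
L(w) = ⅐
j(2)*(58 + L(3)) = (2*2*(-5 + 2))*(58 + ⅐) = (2*2*(-3))*(407/7) = -12*407/7 = -4884/7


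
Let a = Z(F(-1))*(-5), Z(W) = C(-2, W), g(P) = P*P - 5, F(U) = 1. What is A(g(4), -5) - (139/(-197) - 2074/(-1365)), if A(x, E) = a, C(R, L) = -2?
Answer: 2470207/268905 ≈ 9.1862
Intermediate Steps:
g(P) = -5 + P² (g(P) = P² - 5 = -5 + P²)
Z(W) = -2
a = 10 (a = -2*(-5) = 10)
A(x, E) = 10
A(g(4), -5) - (139/(-197) - 2074/(-1365)) = 10 - (139/(-197) - 2074/(-1365)) = 10 - (139*(-1/197) - 2074*(-1/1365)) = 10 - (-139/197 + 2074/1365) = 10 - 1*218843/268905 = 10 - 218843/268905 = 2470207/268905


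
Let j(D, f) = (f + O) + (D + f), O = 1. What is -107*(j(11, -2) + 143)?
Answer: -16157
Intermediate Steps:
j(D, f) = 1 + D + 2*f (j(D, f) = (f + 1) + (D + f) = (1 + f) + (D + f) = 1 + D + 2*f)
-107*(j(11, -2) + 143) = -107*((1 + 11 + 2*(-2)) + 143) = -107*((1 + 11 - 4) + 143) = -107*(8 + 143) = -107*151 = -16157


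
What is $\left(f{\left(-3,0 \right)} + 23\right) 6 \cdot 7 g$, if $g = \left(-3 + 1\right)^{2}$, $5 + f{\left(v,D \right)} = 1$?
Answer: $3192$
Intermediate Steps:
$f{\left(v,D \right)} = -4$ ($f{\left(v,D \right)} = -5 + 1 = -4$)
$g = 4$ ($g = \left(-2\right)^{2} = 4$)
$\left(f{\left(-3,0 \right)} + 23\right) 6 \cdot 7 g = \left(-4 + 23\right) 6 \cdot 7 \cdot 4 = 19 \cdot 42 \cdot 4 = 798 \cdot 4 = 3192$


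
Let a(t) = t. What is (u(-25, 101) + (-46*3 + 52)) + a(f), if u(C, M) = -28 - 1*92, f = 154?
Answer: -52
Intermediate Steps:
u(C, M) = -120 (u(C, M) = -28 - 92 = -120)
(u(-25, 101) + (-46*3 + 52)) + a(f) = (-120 + (-46*3 + 52)) + 154 = (-120 + (-138 + 52)) + 154 = (-120 - 86) + 154 = -206 + 154 = -52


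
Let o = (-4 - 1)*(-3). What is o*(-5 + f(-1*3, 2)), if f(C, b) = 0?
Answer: -75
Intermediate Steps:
o = 15 (o = -5*(-3) = 15)
o*(-5 + f(-1*3, 2)) = 15*(-5 + 0) = 15*(-5) = -75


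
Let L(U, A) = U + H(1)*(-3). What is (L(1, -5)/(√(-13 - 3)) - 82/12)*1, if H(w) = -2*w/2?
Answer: -41/6 - I ≈ -6.8333 - 1.0*I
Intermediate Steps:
H(w) = -w
L(U, A) = 3 + U (L(U, A) = U - 1*1*(-3) = U - 1*(-3) = U + 3 = 3 + U)
(L(1, -5)/(√(-13 - 3)) - 82/12)*1 = ((3 + 1)/(√(-13 - 3)) - 82/12)*1 = (4/(√(-16)) - 82*1/12)*1 = (4/((4*I)) - 41/6)*1 = (4*(-I/4) - 41/6)*1 = (-I - 41/6)*1 = (-41/6 - I)*1 = -41/6 - I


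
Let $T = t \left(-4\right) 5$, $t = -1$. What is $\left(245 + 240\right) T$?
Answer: $9700$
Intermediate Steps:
$T = 20$ ($T = \left(-1\right) \left(-4\right) 5 = 4 \cdot 5 = 20$)
$\left(245 + 240\right) T = \left(245 + 240\right) 20 = 485 \cdot 20 = 9700$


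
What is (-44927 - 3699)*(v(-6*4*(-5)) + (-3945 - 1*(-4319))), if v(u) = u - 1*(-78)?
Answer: -27814072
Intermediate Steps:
v(u) = 78 + u (v(u) = u + 78 = 78 + u)
(-44927 - 3699)*(v(-6*4*(-5)) + (-3945 - 1*(-4319))) = (-44927 - 3699)*((78 - 6*4*(-5)) + (-3945 - 1*(-4319))) = -48626*((78 - 24*(-5)) + (-3945 + 4319)) = -48626*((78 + 120) + 374) = -48626*(198 + 374) = -48626*572 = -27814072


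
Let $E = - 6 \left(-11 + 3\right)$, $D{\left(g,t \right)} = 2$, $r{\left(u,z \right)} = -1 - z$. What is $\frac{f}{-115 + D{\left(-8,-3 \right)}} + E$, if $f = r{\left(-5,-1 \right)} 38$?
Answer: $48$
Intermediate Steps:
$E = 48$ ($E = \left(-6\right) \left(-8\right) = 48$)
$f = 0$ ($f = \left(-1 - -1\right) 38 = \left(-1 + 1\right) 38 = 0 \cdot 38 = 0$)
$\frac{f}{-115 + D{\left(-8,-3 \right)}} + E = \frac{1}{-115 + 2} \cdot 0 + 48 = \frac{1}{-113} \cdot 0 + 48 = \left(- \frac{1}{113}\right) 0 + 48 = 0 + 48 = 48$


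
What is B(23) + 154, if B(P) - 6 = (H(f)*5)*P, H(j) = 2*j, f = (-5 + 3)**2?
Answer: 1080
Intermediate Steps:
f = 4 (f = (-2)**2 = 4)
B(P) = 6 + 40*P (B(P) = 6 + ((2*4)*5)*P = 6 + (8*5)*P = 6 + 40*P)
B(23) + 154 = (6 + 40*23) + 154 = (6 + 920) + 154 = 926 + 154 = 1080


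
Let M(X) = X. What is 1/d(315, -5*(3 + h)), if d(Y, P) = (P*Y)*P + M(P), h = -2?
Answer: 1/7870 ≈ 0.00012706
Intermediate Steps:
d(Y, P) = P + Y*P² (d(Y, P) = (P*Y)*P + P = Y*P² + P = P + Y*P²)
1/d(315, -5*(3 + h)) = 1/((-5*(3 - 2))*(1 - 5*(3 - 2)*315)) = 1/((-5*1)*(1 - 5*1*315)) = 1/(-5*(1 - 5*315)) = 1/(-5*(1 - 1575)) = 1/(-5*(-1574)) = 1/7870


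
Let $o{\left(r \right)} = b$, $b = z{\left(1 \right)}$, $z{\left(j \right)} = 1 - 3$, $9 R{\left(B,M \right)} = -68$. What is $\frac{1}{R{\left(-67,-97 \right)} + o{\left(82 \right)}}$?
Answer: $- \frac{9}{86} \approx -0.10465$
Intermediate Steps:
$R{\left(B,M \right)} = - \frac{68}{9}$ ($R{\left(B,M \right)} = \frac{1}{9} \left(-68\right) = - \frac{68}{9}$)
$z{\left(j \right)} = -2$ ($z{\left(j \right)} = 1 - 3 = -2$)
$b = -2$
$o{\left(r \right)} = -2$
$\frac{1}{R{\left(-67,-97 \right)} + o{\left(82 \right)}} = \frac{1}{- \frac{68}{9} - 2} = \frac{1}{- \frac{86}{9}} = - \frac{9}{86}$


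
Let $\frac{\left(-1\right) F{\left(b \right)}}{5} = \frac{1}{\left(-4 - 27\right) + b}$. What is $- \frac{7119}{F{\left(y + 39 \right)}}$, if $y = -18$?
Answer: $-14238$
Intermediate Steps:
$F{\left(b \right)} = - \frac{5}{-31 + b}$ ($F{\left(b \right)} = - \frac{5}{\left(-4 - 27\right) + b} = - \frac{5}{-31 + b}$)
$- \frac{7119}{F{\left(y + 39 \right)}} = - \frac{7119}{\left(-5\right) \frac{1}{-31 + \left(-18 + 39\right)}} = - \frac{7119}{\left(-5\right) \frac{1}{-31 + 21}} = - \frac{7119}{\left(-5\right) \frac{1}{-10}} = - \frac{7119}{\left(-5\right) \left(- \frac{1}{10}\right)} = - 7119 \frac{1}{\frac{1}{2}} = \left(-7119\right) 2 = -14238$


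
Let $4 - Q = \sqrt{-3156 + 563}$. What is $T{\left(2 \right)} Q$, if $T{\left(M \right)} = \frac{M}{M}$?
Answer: $4 - i \sqrt{2593} \approx 4.0 - 50.922 i$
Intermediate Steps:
$Q = 4 - i \sqrt{2593}$ ($Q = 4 - \sqrt{-3156 + 563} = 4 - \sqrt{-2593} = 4 - i \sqrt{2593} \approx 4.0 - 50.922 i$)
$T{\left(M \right)} = 1$
$T{\left(2 \right)} Q = 1 \left(4 - i \sqrt{2593}\right) = 4 - i \sqrt{2593}$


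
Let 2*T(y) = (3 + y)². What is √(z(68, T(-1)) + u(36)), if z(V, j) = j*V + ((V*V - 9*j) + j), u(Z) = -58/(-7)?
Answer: √232862/7 ≈ 68.937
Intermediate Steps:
u(Z) = 58/7 (u(Z) = -58*(-⅐) = 58/7)
T(y) = (3 + y)²/2
z(V, j) = V² - 8*j + V*j (z(V, j) = V*j + ((V² - 9*j) + j) = V*j + (V² - 8*j) = V² - 8*j + V*j)
√(z(68, T(-1)) + u(36)) = √((68² - 4*(3 - 1)² + 68*((3 - 1)²/2)) + 58/7) = √((4624 - 4*2² + 68*((½)*2²)) + 58/7) = √((4624 - 4*4 + 68*((½)*4)) + 58/7) = √((4624 - 8*2 + 68*2) + 58/7) = √((4624 - 16 + 136) + 58/7) = √(4744 + 58/7) = √(33266/7) = √232862/7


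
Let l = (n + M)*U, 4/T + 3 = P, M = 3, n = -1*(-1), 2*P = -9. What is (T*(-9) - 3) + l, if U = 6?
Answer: 129/5 ≈ 25.800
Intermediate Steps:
P = -9/2 (P = (1/2)*(-9) = -9/2 ≈ -4.5000)
n = 1
T = -8/15 (T = 4/(-3 - 9/2) = 4/(-15/2) = 4*(-2/15) = -8/15 ≈ -0.53333)
l = 24 (l = (1 + 3)*6 = 4*6 = 24)
(T*(-9) - 3) + l = (-8/15*(-9) - 3) + 24 = (24/5 - 3) + 24 = 9/5 + 24 = 129/5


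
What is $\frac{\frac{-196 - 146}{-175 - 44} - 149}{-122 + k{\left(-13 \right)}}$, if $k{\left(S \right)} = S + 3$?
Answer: $\frac{10763}{9636} \approx 1.117$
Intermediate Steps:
$k{\left(S \right)} = 3 + S$
$\frac{\frac{-196 - 146}{-175 - 44} - 149}{-122 + k{\left(-13 \right)}} = \frac{\frac{-196 - 146}{-175 - 44} - 149}{-122 + \left(3 - 13\right)} = \frac{- \frac{342}{-219} - 149}{-122 - 10} = \frac{\left(-342\right) \left(- \frac{1}{219}\right) - 149}{-132} = \left(\frac{114}{73} - 149\right) \left(- \frac{1}{132}\right) = \left(- \frac{10763}{73}\right) \left(- \frac{1}{132}\right) = \frac{10763}{9636}$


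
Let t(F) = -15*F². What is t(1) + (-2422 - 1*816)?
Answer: -3253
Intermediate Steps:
t(1) + (-2422 - 1*816) = -15*1² + (-2422 - 1*816) = -15*1 + (-2422 - 816) = -15 - 3238 = -3253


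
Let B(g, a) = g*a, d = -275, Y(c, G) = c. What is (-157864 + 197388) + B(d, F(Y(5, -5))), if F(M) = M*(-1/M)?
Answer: 39799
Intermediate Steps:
F(M) = -1
B(g, a) = a*g
(-157864 + 197388) + B(d, F(Y(5, -5))) = (-157864 + 197388) - 1*(-275) = 39524 + 275 = 39799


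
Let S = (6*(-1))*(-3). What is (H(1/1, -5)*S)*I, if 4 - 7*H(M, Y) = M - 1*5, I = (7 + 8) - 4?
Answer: 1584/7 ≈ 226.29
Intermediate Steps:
I = 11 (I = 15 - 4 = 11)
S = 18 (S = -6*(-3) = 18)
H(M, Y) = 9/7 - M/7 (H(M, Y) = 4/7 - (M - 1*5)/7 = 4/7 - (M - 5)/7 = 4/7 - (-5 + M)/7 = 4/7 + (5/7 - M/7) = 9/7 - M/7)
(H(1/1, -5)*S)*I = ((9/7 - ⅐/1)*18)*11 = ((9/7 - ⅐*1)*18)*11 = ((9/7 - ⅐)*18)*11 = ((8/7)*18)*11 = (144/7)*11 = 1584/7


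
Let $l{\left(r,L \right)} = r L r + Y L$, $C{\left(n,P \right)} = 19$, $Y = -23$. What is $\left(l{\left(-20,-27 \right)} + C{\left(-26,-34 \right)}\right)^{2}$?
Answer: $103225600$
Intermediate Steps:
$l{\left(r,L \right)} = - 23 L + L r^{2}$ ($l{\left(r,L \right)} = r L r - 23 L = L r r - 23 L = L r^{2} - 23 L = - 23 L + L r^{2}$)
$\left(l{\left(-20,-27 \right)} + C{\left(-26,-34 \right)}\right)^{2} = \left(- 27 \left(-23 + \left(-20\right)^{2}\right) + 19\right)^{2} = \left(- 27 \left(-23 + 400\right) + 19\right)^{2} = \left(\left(-27\right) 377 + 19\right)^{2} = \left(-10179 + 19\right)^{2} = \left(-10160\right)^{2} = 103225600$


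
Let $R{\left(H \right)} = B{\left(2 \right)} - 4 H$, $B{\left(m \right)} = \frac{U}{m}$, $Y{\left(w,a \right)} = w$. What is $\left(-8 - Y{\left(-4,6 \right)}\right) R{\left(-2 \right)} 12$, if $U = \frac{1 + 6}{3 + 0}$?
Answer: $-440$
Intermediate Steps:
$U = \frac{7}{3} \approx 2.3333$
$B{\left(m \right)} = \frac{7}{3 m}$
$R{\left(H \right)} = \frac{7}{6} - 4 H$ ($R{\left(H \right)} = \frac{7}{3 \cdot 2} - 4 H = \frac{7}{3} \cdot \frac{1}{2} - 4 H = \frac{7}{6} - 4 H$)
$\left(-8 - Y{\left(-4,6 \right)}\right) R{\left(-2 \right)} 12 = \left(-8 - -4\right) \left(\frac{7}{6} - -8\right) 12 = \left(-8 + 4\right) \left(\frac{7}{6} + 8\right) 12 = \left(-4\right) \frac{55}{6} \cdot 12 = \left(- \frac{110}{3}\right) 12 = -440$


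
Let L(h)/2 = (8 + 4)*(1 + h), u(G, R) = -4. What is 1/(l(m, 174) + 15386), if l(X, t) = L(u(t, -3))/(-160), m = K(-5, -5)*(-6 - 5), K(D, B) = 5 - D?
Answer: 20/307729 ≈ 6.4992e-5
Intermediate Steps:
L(h) = 24 + 24*h (L(h) = 2*((8 + 4)*(1 + h)) = 2*(12*(1 + h)) = 2*(12 + 12*h) = 24 + 24*h)
m = -110 (m = (5 - 1*(-5))*(-6 - 5) = (5 + 5)*(-11) = 10*(-11) = -110)
l(X, t) = 9/20 (l(X, t) = (24 + 24*(-4))/(-160) = (24 - 96)*(-1/160) = -72*(-1/160) = 9/20)
1/(l(m, 174) + 15386) = 1/(9/20 + 15386) = 1/(307729/20) = 20/307729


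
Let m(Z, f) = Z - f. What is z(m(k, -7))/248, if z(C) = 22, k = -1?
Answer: 11/124 ≈ 0.088710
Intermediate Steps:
z(m(k, -7))/248 = 22/248 = 22*(1/248) = 11/124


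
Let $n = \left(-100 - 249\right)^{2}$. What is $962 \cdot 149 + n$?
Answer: $265139$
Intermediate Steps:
$n = 121801$ ($n = \left(-349\right)^{2} = 121801$)
$962 \cdot 149 + n = 962 \cdot 149 + 121801 = 143338 + 121801 = 265139$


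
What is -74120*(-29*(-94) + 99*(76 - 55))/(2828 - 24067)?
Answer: 356146600/21239 ≈ 16769.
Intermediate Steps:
-74120*(-29*(-94) + 99*(76 - 55))/(2828 - 24067) = -74120/((-21239/(2726 + 99*21))) = -74120/((-21239/(2726 + 2079))) = -74120/((-21239/4805)) = -74120/((-21239*1/4805)) = -74120/(-21239/4805) = -74120*(-4805/21239) = 356146600/21239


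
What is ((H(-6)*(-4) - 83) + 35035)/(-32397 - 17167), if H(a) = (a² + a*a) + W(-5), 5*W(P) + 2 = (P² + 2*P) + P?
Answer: -43322/61955 ≈ -0.69925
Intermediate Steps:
W(P) = -⅖ + P²/5 + 3*P/5 (W(P) = -⅖ + ((P² + 2*P) + P)/5 = -⅖ + (P² + 3*P)/5 = -⅖ + (P²/5 + 3*P/5) = -⅖ + P²/5 + 3*P/5)
H(a) = 8/5 + 2*a² (H(a) = (a² + a*a) + (-⅖ + (⅕)*(-5)² + (⅗)*(-5)) = (a² + a²) + (-⅖ + (⅕)*25 - 3) = 2*a² + (-⅖ + 5 - 3) = 2*a² + 8/5 = 8/5 + 2*a²)
((H(-6)*(-4) - 83) + 35035)/(-32397 - 17167) = (((8/5 + 2*(-6)²)*(-4) - 83) + 35035)/(-32397 - 17167) = (((8/5 + 2*36)*(-4) - 83) + 35035)/(-49564) = (((8/5 + 72)*(-4) - 83) + 35035)*(-1/49564) = (((368/5)*(-4) - 83) + 35035)*(-1/49564) = ((-1472/5 - 83) + 35035)*(-1/49564) = (-1887/5 + 35035)*(-1/49564) = (173288/5)*(-1/49564) = -43322/61955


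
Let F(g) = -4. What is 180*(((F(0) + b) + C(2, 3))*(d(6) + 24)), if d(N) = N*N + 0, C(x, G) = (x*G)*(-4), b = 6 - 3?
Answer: -270000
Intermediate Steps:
b = 3
C(x, G) = -4*G*x (C(x, G) = (G*x)*(-4) = -4*G*x)
d(N) = N² (d(N) = N² + 0 = N²)
180*(((F(0) + b) + C(2, 3))*(d(6) + 24)) = 180*(((-4 + 3) - 4*3*2)*(6² + 24)) = 180*((-1 - 24)*(36 + 24)) = 180*(-25*60) = 180*(-1500) = -270000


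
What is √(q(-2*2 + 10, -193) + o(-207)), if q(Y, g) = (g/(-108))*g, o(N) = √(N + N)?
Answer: √(-111747 + 972*I*√46)/18 ≈ 0.54757 + 18.579*I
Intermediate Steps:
o(N) = √2*√N (o(N) = √(2*N) = √2*√N)
q(Y, g) = -g²/108 (q(Y, g) = (g*(-1/108))*g = (-g/108)*g = -g²/108)
√(q(-2*2 + 10, -193) + o(-207)) = √(-1/108*(-193)² + √2*√(-207)) = √(-1/108*37249 + √2*(3*I*√23)) = √(-37249/108 + 3*I*√46)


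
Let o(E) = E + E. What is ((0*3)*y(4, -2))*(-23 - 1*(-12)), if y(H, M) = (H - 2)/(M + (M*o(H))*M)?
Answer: 0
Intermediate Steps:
o(E) = 2*E
y(H, M) = (-2 + H)/(M + 2*H*M²) (y(H, M) = (H - 2)/(M + (M*(2*H))*M) = (-2 + H)/(M + (2*H*M)*M) = (-2 + H)/(M + 2*H*M²))
((0*3)*y(4, -2))*(-23 - 1*(-12)) = ((0*3)*((-2 + 4)/((-2)*(1 + 2*4*(-2)))))*(-23 - 1*(-12)) = (0*(-½*2/(1 - 16)))*(-23 + 12) = (0*(-½*2/(-15)))*(-11) = (0*(-½*(-1/15)*2))*(-11) = (0*(1/15))*(-11) = 0*(-11) = 0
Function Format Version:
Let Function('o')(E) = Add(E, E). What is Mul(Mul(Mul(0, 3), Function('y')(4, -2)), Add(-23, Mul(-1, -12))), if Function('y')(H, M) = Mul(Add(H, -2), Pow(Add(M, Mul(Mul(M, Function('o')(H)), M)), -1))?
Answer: 0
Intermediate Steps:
Function('o')(E) = Mul(2, E)
Function('y')(H, M) = Mul(Pow(Add(M, Mul(2, H, Pow(M, 2))), -1), Add(-2, H)) (Function('y')(H, M) = Mul(Add(H, -2), Pow(Add(M, Mul(Mul(M, Mul(2, H)), M)), -1)) = Mul(Add(-2, H), Pow(Add(M, Mul(Mul(2, H, M), M)), -1)) = Mul(Add(-2, H), Pow(Add(M, Mul(2, H, Pow(M, 2))), -1)) = Mul(Pow(Add(M, Mul(2, H, Pow(M, 2))), -1), Add(-2, H)))
Mul(Mul(Mul(0, 3), Function('y')(4, -2)), Add(-23, Mul(-1, -12))) = Mul(Mul(Mul(0, 3), Mul(Pow(-2, -1), Pow(Add(1, Mul(2, 4, -2)), -1), Add(-2, 4))), Add(-23, Mul(-1, -12))) = Mul(Mul(0, Mul(Rational(-1, 2), Pow(Add(1, -16), -1), 2)), Add(-23, 12)) = Mul(Mul(0, Mul(Rational(-1, 2), Pow(-15, -1), 2)), -11) = Mul(Mul(0, Mul(Rational(-1, 2), Rational(-1, 15), 2)), -11) = Mul(Mul(0, Rational(1, 15)), -11) = Mul(0, -11) = 0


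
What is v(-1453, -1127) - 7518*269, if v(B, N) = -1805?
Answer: -2024147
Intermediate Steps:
v(-1453, -1127) - 7518*269 = -1805 - 7518*269 = -1805 - 2022342 = -2024147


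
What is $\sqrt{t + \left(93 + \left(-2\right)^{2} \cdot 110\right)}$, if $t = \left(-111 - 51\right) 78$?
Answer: $7 i \sqrt{247} \approx 110.01 i$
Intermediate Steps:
$t = -12636$ ($t = \left(-162\right) 78 = -12636$)
$\sqrt{t + \left(93 + \left(-2\right)^{2} \cdot 110\right)} = \sqrt{-12636 + \left(93 + \left(-2\right)^{2} \cdot 110\right)} = \sqrt{-12636 + \left(93 + 4 \cdot 110\right)} = \sqrt{-12636 + \left(93 + 440\right)} = \sqrt{-12636 + 533} = \sqrt{-12103} = 7 i \sqrt{247}$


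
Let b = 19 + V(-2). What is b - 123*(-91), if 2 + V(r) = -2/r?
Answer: 11211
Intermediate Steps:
V(r) = -2 - 2/r
b = 18 (b = 19 + (-2 - 2/(-2)) = 19 + (-2 - 2*(-1/2)) = 19 + (-2 + 1) = 19 - 1 = 18)
b - 123*(-91) = 18 - 123*(-91) = 18 + 11193 = 11211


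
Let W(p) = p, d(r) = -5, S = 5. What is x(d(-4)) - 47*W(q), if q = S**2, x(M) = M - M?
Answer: -1175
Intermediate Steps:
x(M) = 0
q = 25 (q = 5**2 = 25)
x(d(-4)) - 47*W(q) = 0 - 47*25 = 0 - 1175 = -1175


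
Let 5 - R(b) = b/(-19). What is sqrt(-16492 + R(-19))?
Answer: 6*I*sqrt(458) ≈ 128.41*I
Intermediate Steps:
R(b) = 5 + b/19 (R(b) = 5 - b/(-19) = 5 - b*(-1)/19 = 5 - (-1)*b/19 = 5 + b/19)
sqrt(-16492 + R(-19)) = sqrt(-16492 + (5 + (1/19)*(-19))) = sqrt(-16492 + (5 - 1)) = sqrt(-16492 + 4) = sqrt(-16488) = 6*I*sqrt(458)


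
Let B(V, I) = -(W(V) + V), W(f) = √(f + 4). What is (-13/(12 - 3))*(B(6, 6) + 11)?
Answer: -65/9 + 13*√10/9 ≈ -2.6545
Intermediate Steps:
W(f) = √(4 + f)
B(V, I) = -V - √(4 + V) (B(V, I) = -(√(4 + V) + V) = -(V + √(4 + V)) = -V - √(4 + V))
(-13/(12 - 3))*(B(6, 6) + 11) = (-13/(12 - 3))*((-1*6 - √(4 + 6)) + 11) = (-13/9)*((-6 - √10) + 11) = ((⅑)*(-13))*(5 - √10) = -13*(5 - √10)/9 = -65/9 + 13*√10/9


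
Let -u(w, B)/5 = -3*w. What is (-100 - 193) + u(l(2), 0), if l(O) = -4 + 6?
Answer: -263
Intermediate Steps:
l(O) = 2
u(w, B) = 15*w (u(w, B) = -(-15)*w = 15*w)
(-100 - 193) + u(l(2), 0) = (-100 - 193) + 15*2 = -293 + 30 = -263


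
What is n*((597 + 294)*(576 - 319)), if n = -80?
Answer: -18318960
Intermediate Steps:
n*((597 + 294)*(576 - 319)) = -80*(597 + 294)*(576 - 319) = -71280*257 = -80*228987 = -18318960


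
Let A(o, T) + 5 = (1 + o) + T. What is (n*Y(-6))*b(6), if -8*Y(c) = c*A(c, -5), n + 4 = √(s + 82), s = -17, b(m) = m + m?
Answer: 540 - 135*√65 ≈ -548.40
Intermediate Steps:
b(m) = 2*m
n = -4 + √65 (n = -4 + √(-17 + 82) = -4 + √65 ≈ 4.0623)
A(o, T) = -4 + T + o (A(o, T) = -5 + ((1 + o) + T) = -5 + (1 + T + o) = -4 + T + o)
Y(c) = -c*(-9 + c)/8 (Y(c) = -c*(-4 - 5 + c)/8 = -c*(-9 + c)/8)
(n*Y(-6))*b(6) = ((-4 + √65)*((⅛)*(-6)*(9 - 1*(-6))))*(2*6) = ((-4 + √65)*((⅛)*(-6)*(9 + 6)))*12 = ((-4 + √65)*((⅛)*(-6)*15))*12 = ((-4 + √65)*(-45/4))*12 = (45 - 45*√65/4)*12 = 540 - 135*√65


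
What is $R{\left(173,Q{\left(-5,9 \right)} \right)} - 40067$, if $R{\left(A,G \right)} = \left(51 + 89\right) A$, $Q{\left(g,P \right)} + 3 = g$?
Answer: $-15847$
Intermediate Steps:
$Q{\left(g,P \right)} = -3 + g$
$R{\left(A,G \right)} = 140 A$
$R{\left(173,Q{\left(-5,9 \right)} \right)} - 40067 = 140 \cdot 173 - 40067 = 24220 - 40067 = -15847$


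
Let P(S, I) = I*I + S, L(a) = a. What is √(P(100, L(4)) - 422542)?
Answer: I*√422426 ≈ 649.94*I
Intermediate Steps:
P(S, I) = S + I² (P(S, I) = I² + S = S + I²)
√(P(100, L(4)) - 422542) = √((100 + 4²) - 422542) = √((100 + 16) - 422542) = √(116 - 422542) = √(-422426) = I*√422426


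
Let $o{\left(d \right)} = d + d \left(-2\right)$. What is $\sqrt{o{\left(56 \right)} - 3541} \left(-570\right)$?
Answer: $- 570 i \sqrt{3597} \approx - 34186.0 i$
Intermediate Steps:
$o{\left(d \right)} = - d$ ($o{\left(d \right)} = d - 2 d = - d$)
$\sqrt{o{\left(56 \right)} - 3541} \left(-570\right) = \sqrt{\left(-1\right) 56 - 3541} \left(-570\right) = \sqrt{-56 - 3541} \left(-570\right) = \sqrt{-3597} \left(-570\right) = i \sqrt{3597} \left(-570\right) = - 570 i \sqrt{3597}$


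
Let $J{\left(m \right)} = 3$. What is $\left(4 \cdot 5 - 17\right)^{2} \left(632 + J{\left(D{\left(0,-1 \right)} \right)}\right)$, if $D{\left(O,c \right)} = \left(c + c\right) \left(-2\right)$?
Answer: $5715$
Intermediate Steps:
$D{\left(O,c \right)} = - 4 c$ ($D{\left(O,c \right)} = 2 c \left(-2\right) = - 4 c$)
$\left(4 \cdot 5 - 17\right)^{2} \left(632 + J{\left(D{\left(0,-1 \right)} \right)}\right) = \left(4 \cdot 5 - 17\right)^{2} \left(632 + 3\right) = \left(20 - 17\right)^{2} \cdot 635 = 3^{2} \cdot 635 = 9 \cdot 635 = 5715$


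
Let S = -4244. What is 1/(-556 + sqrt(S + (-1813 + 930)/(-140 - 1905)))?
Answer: -1137020/640861217 - 9*I*sqrt(219095165)/640861217 ≈ -0.0017742 - 0.00020787*I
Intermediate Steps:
1/(-556 + sqrt(S + (-1813 + 930)/(-140 - 1905))) = 1/(-556 + sqrt(-4244 + (-1813 + 930)/(-140 - 1905))) = 1/(-556 + sqrt(-4244 - 883/(-2045))) = 1/(-556 + sqrt(-4244 - 883*(-1/2045))) = 1/(-556 + sqrt(-4244 + 883/2045)) = 1/(-556 + sqrt(-8678097/2045)) = 1/(-556 + 9*I*sqrt(219095165)/2045)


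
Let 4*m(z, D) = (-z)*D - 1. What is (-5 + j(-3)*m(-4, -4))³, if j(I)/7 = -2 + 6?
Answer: -1906624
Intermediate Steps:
m(z, D) = -¼ - D*z/4 (m(z, D) = ((-z)*D - 1)/4 = (-D*z - 1)/4 = (-1 - D*z)/4 = -¼ - D*z/4)
j(I) = 28 (j(I) = 7*(-2 + 6) = 7*4 = 28)
(-5 + j(-3)*m(-4, -4))³ = (-5 + 28*(-¼ - ¼*(-4)*(-4)))³ = (-5 + 28*(-¼ - 4))³ = (-5 + 28*(-17/4))³ = (-5 - 119)³ = (-124)³ = -1906624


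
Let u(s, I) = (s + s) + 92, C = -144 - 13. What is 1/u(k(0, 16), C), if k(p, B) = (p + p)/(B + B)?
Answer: 1/92 ≈ 0.010870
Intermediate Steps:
C = -157
k(p, B) = p/B (k(p, B) = (2*p)/((2*B)) = (2*p)*(1/(2*B)) = p/B)
u(s, I) = 92 + 2*s (u(s, I) = 2*s + 92 = 92 + 2*s)
1/u(k(0, 16), C) = 1/(92 + 2*(0/16)) = 1/(92 + 2*(0*(1/16))) = 1/(92 + 2*0) = 1/(92 + 0) = 1/92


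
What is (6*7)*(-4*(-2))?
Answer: 336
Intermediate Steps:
(6*7)*(-4*(-2)) = 42*8 = 336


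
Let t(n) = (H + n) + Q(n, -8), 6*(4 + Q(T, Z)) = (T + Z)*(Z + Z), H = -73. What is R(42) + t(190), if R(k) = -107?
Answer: -1438/3 ≈ -479.33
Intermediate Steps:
Q(T, Z) = -4 + Z*(T + Z)/3 (Q(T, Z) = -4 + ((T + Z)*(Z + Z))/6 = -4 + ((T + Z)*(2*Z))/6 = -4 + (2*Z*(T + Z))/6 = -4 + Z*(T + Z)/3)
t(n) = -167/3 - 5*n/3 (t(n) = (-73 + n) + (-4 + (⅓)*(-8)² + (⅓)*n*(-8)) = (-73 + n) + (-4 + (⅓)*64 - 8*n/3) = (-73 + n) + (-4 + 64/3 - 8*n/3) = (-73 + n) + (52/3 - 8*n/3) = -167/3 - 5*n/3)
R(42) + t(190) = -107 + (-167/3 - 5/3*190) = -107 + (-167/3 - 950/3) = -107 - 1117/3 = -1438/3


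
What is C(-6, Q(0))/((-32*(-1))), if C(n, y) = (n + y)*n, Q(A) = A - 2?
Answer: 3/2 ≈ 1.5000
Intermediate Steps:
Q(A) = -2 + A
C(n, y) = n*(n + y)
C(-6, Q(0))/((-32*(-1))) = (-6*(-6 + (-2 + 0)))/((-32*(-1))) = -6*(-6 - 2)/32 = -6*(-8)*(1/32) = 48*(1/32) = 3/2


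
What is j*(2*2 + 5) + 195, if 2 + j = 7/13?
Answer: 2364/13 ≈ 181.85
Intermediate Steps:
j = -19/13 (j = -2 + 7/13 = -19/13 ≈ -1.4615)
j*(2*2 + 5) + 195 = -19*(2*2 + 5)/13 + 195 = -19*(4 + 5)/13 + 195 = -19/13*9 + 195 = -171/13 + 195 = 2364/13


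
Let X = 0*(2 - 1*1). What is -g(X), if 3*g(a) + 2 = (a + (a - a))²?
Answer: ⅔ ≈ 0.66667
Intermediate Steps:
X = 0 (X = 0*(2 - 1) = 0*1 = 0)
g(a) = -⅔ + a²/3 (g(a) = -⅔ + (a + (a - a))²/3 = -⅔ + (a + 0)²/3 = -⅔ + a²/3)
-g(X) = -(-⅔ + (⅓)*0²) = -(-⅔ + (⅓)*0) = -(-⅔ + 0) = -1*(-⅔) = ⅔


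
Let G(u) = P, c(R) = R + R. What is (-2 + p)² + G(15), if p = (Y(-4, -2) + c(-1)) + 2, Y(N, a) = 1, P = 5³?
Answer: 126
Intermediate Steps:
c(R) = 2*R
P = 125
G(u) = 125
p = 1 (p = (1 + 2*(-1)) + 2 = (1 - 2) + 2 = -1 + 2 = 1)
(-2 + p)² + G(15) = (-2 + 1)² + 125 = (-1)² + 125 = 1 + 125 = 126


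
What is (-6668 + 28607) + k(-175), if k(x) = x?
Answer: 21764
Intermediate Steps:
(-6668 + 28607) + k(-175) = (-6668 + 28607) - 175 = 21939 - 175 = 21764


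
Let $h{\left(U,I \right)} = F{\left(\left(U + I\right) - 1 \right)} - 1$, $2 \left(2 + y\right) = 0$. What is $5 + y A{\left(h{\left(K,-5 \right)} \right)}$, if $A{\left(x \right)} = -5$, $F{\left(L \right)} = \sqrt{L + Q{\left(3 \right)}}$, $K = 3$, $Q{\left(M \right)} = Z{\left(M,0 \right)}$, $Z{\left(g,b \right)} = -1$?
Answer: $15$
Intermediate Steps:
$y = -2$ ($y = -2 + \frac{1}{2} \cdot 0 = -2 + 0 = -2$)
$Q{\left(M \right)} = -1$
$F{\left(L \right)} = \sqrt{-1 + L}$ ($F{\left(L \right)} = \sqrt{L - 1} = \sqrt{-1 + L}$)
$h{\left(U,I \right)} = -1 + \sqrt{-2 + I + U}$ ($h{\left(U,I \right)} = \sqrt{-1 - \left(1 - I - U\right)} - 1 = \sqrt{-1 + \left(-1 + I + U\right)} - 1 = \sqrt{-2 + I + U} - 1 = -1 + \sqrt{-2 + I + U}$)
$5 + y A{\left(h{\left(K,-5 \right)} \right)} = 5 - -10 = 5 + 10 = 15$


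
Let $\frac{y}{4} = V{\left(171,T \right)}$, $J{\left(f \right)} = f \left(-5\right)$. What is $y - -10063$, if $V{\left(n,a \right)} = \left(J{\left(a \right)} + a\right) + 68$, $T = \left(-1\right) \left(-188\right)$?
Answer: $7327$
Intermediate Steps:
$J{\left(f \right)} = - 5 f$
$T = 188$
$V{\left(n,a \right)} = 68 - 4 a$ ($V{\left(n,a \right)} = \left(- 5 a + a\right) + 68 = - 4 a + 68 = 68 - 4 a$)
$y = -2736$ ($y = 4 \left(68 - 752\right) = 4 \left(-684\right) = -2736$)
$y - -10063 = -2736 - -10063 = -2736 + 10063 = 7327$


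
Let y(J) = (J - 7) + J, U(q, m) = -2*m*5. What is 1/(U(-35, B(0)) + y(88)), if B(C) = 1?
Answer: 1/159 ≈ 0.0062893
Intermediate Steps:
U(q, m) = -10*m
y(J) = -7 + 2*J (y(J) = (-7 + J) + J = -7 + 2*J)
1/(U(-35, B(0)) + y(88)) = 1/(-10*1 + (-7 + 2*88)) = 1/(-10 + (-7 + 176)) = 1/(-10 + 169) = 1/159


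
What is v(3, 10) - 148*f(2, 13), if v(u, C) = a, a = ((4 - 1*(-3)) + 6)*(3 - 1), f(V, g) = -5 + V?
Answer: 470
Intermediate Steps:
a = 26 (a = ((4 + 3) + 6)*2 = (7 + 6)*2 = 13*2 = 26)
v(u, C) = 26
v(3, 10) - 148*f(2, 13) = 26 - 148*(-5 + 2) = 26 - 148*(-3) = 26 + 444 = 470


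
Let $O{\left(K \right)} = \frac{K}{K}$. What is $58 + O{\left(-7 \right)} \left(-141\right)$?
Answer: $-83$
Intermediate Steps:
$O{\left(K \right)} = 1$
$58 + O{\left(-7 \right)} \left(-141\right) = 58 + 1 \left(-141\right) = 58 - 141 = -83$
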